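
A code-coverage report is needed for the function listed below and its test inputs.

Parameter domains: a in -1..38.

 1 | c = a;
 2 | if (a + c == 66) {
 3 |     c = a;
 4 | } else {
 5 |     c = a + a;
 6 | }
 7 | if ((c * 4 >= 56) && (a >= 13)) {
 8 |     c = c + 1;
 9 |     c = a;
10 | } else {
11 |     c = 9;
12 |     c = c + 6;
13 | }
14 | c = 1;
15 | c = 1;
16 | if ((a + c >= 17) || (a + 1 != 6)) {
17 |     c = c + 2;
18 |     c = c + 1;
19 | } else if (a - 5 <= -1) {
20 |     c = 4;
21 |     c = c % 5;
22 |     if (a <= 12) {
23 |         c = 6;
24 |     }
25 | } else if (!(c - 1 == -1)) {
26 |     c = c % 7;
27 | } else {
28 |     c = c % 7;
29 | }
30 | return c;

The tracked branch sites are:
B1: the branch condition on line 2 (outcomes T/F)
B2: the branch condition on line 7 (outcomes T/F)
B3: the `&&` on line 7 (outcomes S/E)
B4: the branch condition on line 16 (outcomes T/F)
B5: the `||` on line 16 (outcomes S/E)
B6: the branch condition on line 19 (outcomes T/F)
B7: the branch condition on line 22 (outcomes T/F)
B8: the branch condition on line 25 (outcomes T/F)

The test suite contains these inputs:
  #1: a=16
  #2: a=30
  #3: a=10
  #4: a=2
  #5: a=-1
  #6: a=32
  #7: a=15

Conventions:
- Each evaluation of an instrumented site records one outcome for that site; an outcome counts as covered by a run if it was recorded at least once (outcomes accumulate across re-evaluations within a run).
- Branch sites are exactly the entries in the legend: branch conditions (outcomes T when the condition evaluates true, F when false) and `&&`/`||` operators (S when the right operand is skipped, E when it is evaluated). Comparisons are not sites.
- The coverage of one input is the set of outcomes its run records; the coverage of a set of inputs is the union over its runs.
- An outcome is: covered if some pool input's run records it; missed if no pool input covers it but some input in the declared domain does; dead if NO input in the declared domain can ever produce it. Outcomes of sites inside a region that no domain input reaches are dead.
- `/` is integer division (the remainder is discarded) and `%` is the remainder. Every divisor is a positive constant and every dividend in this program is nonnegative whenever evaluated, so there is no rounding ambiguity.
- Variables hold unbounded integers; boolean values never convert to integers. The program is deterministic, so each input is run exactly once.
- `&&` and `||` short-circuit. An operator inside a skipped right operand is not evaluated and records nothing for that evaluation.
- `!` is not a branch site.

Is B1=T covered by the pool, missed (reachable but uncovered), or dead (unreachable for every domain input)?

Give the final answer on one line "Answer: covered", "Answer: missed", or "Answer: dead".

no pool input records B1=T
but domain input (a=33) does record it -> reachable, so missed

Answer: missed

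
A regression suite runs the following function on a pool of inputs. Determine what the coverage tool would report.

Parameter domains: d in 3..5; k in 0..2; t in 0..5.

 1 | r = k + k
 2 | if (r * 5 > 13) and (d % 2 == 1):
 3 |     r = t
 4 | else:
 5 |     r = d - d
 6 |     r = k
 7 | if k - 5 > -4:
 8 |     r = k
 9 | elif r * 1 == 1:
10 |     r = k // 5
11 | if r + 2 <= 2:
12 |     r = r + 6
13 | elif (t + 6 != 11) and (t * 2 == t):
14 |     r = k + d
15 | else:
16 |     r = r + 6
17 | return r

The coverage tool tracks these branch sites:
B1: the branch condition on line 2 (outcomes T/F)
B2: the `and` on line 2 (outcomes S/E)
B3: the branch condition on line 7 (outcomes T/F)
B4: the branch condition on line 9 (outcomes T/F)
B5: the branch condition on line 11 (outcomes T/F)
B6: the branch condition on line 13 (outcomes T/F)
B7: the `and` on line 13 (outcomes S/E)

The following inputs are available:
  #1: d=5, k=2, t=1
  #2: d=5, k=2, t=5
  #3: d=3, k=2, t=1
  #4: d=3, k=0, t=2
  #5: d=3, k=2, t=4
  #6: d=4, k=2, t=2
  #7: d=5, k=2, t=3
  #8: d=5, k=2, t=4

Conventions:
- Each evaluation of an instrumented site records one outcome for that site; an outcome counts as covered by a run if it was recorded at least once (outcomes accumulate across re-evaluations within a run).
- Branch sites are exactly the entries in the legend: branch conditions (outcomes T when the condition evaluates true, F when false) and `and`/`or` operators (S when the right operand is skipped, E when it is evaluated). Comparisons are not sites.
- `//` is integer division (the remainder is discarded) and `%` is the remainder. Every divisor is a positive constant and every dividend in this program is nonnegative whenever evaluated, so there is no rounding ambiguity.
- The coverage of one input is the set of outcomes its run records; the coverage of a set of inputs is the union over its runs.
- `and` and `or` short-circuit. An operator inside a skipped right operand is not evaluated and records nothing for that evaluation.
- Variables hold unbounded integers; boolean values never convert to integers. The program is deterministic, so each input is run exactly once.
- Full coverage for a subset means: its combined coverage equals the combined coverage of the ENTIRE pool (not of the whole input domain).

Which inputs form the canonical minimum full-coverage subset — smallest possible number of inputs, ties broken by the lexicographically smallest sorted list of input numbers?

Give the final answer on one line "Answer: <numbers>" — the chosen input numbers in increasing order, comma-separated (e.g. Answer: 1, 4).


input #1 (d=5, k=2, t=1): events B2->E, B1->T, B3->T, B5->F, B7->E, B6->F; covers B1=T, B2=E, B3=T, B5=F, B6=F, B7=E
input #2 (d=5, k=2, t=5): events B2->E, B1->T, B3->T, B5->F, B7->S, B6->F; covers B1=T, B2=E, B3=T, B5=F, B6=F, B7=S
input #3 (d=3, k=2, t=1): events B2->E, B1->T, B3->T, B5->F, B7->E, B6->F; covers B1=T, B2=E, B3=T, B5=F, B6=F, B7=E
input #4 (d=3, k=0, t=2): events B2->S, B1->F, B3->F, B4->F, B5->T; covers B1=F, B2=S, B3=F, B4=F, B5=T
input #5 (d=3, k=2, t=4): events B2->E, B1->T, B3->T, B5->F, B7->E, B6->F; covers B1=T, B2=E, B3=T, B5=F, B6=F, B7=E
input #6 (d=4, k=2, t=2): events B2->E, B1->F, B3->T, B5->F, B7->E, B6->F; covers B1=F, B2=E, B3=T, B5=F, B6=F, B7=E
input #7 (d=5, k=2, t=3): events B2->E, B1->T, B3->T, B5->F, B7->E, B6->F; covers B1=T, B2=E, B3=T, B5=F, B6=F, B7=E
input #8 (d=5, k=2, t=4): events B2->E, B1->T, B3->T, B5->F, B7->E, B6->F; covers B1=T, B2=E, B3=T, B5=F, B6=F, B7=E
union over all inputs: B1=T, B1=F, B2=S, B2=E, B3=T, B3=F, B4=F, B5=T, B5=F, B6=F, B7=S, B7=E (12 outcomes)
no size-1 subset reaches all 12 outcomes (best union: 6/12)
no size-2 subset reaches all 12 outcomes (best union: 11/12)
size 3: inputs {1, 2, 4} cover all 12 outcomes, and no lexicographically smaller subset of this size does
Answer: 1, 2, 4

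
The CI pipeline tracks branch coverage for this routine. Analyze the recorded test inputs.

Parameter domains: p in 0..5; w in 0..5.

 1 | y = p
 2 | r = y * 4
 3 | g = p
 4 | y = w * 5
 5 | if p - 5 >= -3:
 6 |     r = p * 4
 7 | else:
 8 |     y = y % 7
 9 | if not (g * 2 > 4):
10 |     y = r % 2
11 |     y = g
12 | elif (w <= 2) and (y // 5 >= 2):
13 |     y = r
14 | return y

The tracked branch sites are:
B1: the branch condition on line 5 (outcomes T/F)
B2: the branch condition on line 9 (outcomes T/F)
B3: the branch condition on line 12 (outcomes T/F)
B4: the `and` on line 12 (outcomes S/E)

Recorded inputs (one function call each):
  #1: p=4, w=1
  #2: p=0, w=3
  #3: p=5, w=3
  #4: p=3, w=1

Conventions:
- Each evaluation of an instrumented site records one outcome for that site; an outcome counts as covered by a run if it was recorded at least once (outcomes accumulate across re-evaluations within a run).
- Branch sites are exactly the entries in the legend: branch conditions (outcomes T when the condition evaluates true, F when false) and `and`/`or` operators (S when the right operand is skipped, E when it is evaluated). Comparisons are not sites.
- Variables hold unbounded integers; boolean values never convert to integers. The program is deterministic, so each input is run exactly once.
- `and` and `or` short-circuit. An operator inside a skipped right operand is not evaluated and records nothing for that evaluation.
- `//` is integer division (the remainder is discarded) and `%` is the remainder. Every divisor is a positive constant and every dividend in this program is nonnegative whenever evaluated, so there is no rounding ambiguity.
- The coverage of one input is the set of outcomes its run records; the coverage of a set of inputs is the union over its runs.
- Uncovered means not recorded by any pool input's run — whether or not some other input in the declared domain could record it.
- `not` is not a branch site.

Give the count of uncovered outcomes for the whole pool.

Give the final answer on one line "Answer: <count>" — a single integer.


run #1 (p=4, w=1) records B1=T, B2=F, B3=F, B4=E
run #2 (p=0, w=3) records B1=F, B2=T
run #3 (p=5, w=3) records B1=T, B2=F, B3=F, B4=S
run #4 (p=3, w=1) records B1=T, B2=F, B3=F, B4=E
union over the pool: B1=T, B1=F, B2=T, B2=F, B3=F, B4=S, B4=E
uncovered (1 of 8): B3=T
Answer: 1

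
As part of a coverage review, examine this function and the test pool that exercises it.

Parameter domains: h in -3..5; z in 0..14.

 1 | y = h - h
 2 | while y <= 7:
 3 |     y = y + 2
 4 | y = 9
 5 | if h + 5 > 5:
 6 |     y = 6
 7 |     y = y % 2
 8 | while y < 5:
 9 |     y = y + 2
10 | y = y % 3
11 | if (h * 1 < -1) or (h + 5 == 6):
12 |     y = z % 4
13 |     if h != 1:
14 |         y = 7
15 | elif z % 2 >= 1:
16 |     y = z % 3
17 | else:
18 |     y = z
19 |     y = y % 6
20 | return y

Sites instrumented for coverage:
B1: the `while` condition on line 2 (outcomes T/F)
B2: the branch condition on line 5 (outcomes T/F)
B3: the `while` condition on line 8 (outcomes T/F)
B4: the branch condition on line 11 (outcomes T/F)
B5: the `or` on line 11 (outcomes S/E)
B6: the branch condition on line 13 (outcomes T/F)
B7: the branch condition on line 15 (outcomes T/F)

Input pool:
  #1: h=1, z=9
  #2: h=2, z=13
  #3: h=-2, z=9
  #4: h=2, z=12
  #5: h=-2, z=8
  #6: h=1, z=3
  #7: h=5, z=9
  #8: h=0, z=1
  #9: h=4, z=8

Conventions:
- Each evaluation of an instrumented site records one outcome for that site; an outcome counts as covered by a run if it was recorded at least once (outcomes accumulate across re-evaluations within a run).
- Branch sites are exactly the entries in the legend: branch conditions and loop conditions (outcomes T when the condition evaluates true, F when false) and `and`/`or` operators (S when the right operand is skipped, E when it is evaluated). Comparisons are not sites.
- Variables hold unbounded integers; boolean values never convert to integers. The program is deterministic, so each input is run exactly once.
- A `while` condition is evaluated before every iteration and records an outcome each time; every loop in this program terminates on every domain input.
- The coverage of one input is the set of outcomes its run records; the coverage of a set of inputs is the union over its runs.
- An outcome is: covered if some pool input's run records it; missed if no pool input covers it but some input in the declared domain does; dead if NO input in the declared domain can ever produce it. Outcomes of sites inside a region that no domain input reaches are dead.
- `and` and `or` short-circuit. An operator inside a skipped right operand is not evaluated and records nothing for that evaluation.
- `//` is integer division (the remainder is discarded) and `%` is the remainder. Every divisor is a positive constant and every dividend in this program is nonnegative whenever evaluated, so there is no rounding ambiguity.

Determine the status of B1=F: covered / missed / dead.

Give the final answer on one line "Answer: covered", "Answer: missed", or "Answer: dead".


B1=F is recorded by pool input(s) 1, 2, 3, 4, 5, 6, 7, 8, 9 -> covered
Answer: covered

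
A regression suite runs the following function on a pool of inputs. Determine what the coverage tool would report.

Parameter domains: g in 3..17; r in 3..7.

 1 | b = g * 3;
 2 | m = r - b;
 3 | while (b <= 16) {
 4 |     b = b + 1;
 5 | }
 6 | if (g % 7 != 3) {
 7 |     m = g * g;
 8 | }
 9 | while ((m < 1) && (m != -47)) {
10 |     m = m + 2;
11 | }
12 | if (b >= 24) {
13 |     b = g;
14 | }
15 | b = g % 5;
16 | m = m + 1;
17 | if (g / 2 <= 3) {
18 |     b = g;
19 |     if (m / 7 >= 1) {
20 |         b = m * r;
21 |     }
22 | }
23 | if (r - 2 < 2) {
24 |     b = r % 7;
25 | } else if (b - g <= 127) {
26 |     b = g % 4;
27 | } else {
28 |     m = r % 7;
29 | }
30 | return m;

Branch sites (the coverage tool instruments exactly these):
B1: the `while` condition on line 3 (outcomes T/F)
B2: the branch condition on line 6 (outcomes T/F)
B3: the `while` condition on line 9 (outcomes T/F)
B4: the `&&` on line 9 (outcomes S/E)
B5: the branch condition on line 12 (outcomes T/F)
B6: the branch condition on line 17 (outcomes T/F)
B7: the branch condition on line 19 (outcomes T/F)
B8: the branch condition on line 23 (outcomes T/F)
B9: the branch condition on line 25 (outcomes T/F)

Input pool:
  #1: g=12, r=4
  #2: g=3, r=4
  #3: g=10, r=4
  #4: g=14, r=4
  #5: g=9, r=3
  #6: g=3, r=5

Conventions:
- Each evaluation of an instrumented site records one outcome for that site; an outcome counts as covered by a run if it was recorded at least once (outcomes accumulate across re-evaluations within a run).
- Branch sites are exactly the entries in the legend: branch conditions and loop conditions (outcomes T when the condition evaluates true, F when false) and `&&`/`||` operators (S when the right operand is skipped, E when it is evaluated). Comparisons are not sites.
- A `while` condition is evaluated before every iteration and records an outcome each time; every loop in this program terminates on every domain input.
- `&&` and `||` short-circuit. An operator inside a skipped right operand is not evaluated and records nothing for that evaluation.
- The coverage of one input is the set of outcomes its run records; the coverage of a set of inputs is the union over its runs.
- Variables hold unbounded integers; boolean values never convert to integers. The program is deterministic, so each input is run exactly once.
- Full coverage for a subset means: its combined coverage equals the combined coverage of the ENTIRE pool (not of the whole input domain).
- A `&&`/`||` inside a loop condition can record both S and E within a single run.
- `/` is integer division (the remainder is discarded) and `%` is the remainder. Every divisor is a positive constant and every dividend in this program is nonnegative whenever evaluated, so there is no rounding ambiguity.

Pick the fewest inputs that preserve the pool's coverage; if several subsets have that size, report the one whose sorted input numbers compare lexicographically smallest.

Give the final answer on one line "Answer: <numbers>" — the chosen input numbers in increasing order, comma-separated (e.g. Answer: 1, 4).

input #1, g=12, r=4: events B1->F, B2->T, B4->S, B3->F, B5->T, B6->F, B8->F, B9->T; outcomes B1=F, B2=T, B3=F, B4=S, B5=T, B6=F, B8=F, B9=T
input #2, g=3, r=4: events B1->T, B1->T, B1->T, B1->T, B1->T, B1->T, B1->T, B1->T, B1->F, B2->F, B4->E, B3->T, B4->E, B3->T, ...; outcomes B1=T, B1=F, B2=F, B3=T, B3=F, B4=S, B4=E, B5=F, B6=T, B7=F, B8=F, B9=T
input #3, g=10, r=4: events B1->F, B2->F, B4->E, B3->T, B4->E, B3->T, B4->E, B3->T, B4->E, B3->T, B4->E, B3->T, B4->E, B3->T, ...; outcomes B1=F, B2=F, B3=T, B3=F, B4=S, B4=E, B5=T, B6=F, B8=F, B9=T
input #4, g=14, r=4: events B1->F, B2->T, B4->S, B3->F, B5->T, B6->F, B8->F, B9->T; outcomes B1=F, B2=T, B3=F, B4=S, B5=T, B6=F, B8=F, B9=T
input #5, g=9, r=3: events B1->F, B2->T, B4->S, B3->F, B5->T, B6->F, B8->T; outcomes B1=F, B2=T, B3=F, B4=S, B5=T, B6=F, B8=T
input #6, g=3, r=5: events B1->T, B1->T, B1->T, B1->T, B1->T, B1->T, B1->T, B1->T, B1->F, B2->F, B4->E, B3->T, B4->E, B3->T, ...; outcomes B1=T, B1=F, B2=F, B3=T, B3=F, B4=S, B4=E, B5=F, B6=T, B7=F, B8=F, B9=T
together the pool reaches 16 outcomes: B1=T, B1=F, B2=T, B2=F, B3=T, B3=F, B4=S, B4=E, B5=T, B5=F, B6=T, B6=F, B7=F, B8=T, B8=F, B9=T
every size-1 subset falls short of the 16 outcomes (best: 12/16)
at size 2, {2, 5} reaches all 16 outcomes; every lexicographically earlier size-2 subset fails

Answer: 2, 5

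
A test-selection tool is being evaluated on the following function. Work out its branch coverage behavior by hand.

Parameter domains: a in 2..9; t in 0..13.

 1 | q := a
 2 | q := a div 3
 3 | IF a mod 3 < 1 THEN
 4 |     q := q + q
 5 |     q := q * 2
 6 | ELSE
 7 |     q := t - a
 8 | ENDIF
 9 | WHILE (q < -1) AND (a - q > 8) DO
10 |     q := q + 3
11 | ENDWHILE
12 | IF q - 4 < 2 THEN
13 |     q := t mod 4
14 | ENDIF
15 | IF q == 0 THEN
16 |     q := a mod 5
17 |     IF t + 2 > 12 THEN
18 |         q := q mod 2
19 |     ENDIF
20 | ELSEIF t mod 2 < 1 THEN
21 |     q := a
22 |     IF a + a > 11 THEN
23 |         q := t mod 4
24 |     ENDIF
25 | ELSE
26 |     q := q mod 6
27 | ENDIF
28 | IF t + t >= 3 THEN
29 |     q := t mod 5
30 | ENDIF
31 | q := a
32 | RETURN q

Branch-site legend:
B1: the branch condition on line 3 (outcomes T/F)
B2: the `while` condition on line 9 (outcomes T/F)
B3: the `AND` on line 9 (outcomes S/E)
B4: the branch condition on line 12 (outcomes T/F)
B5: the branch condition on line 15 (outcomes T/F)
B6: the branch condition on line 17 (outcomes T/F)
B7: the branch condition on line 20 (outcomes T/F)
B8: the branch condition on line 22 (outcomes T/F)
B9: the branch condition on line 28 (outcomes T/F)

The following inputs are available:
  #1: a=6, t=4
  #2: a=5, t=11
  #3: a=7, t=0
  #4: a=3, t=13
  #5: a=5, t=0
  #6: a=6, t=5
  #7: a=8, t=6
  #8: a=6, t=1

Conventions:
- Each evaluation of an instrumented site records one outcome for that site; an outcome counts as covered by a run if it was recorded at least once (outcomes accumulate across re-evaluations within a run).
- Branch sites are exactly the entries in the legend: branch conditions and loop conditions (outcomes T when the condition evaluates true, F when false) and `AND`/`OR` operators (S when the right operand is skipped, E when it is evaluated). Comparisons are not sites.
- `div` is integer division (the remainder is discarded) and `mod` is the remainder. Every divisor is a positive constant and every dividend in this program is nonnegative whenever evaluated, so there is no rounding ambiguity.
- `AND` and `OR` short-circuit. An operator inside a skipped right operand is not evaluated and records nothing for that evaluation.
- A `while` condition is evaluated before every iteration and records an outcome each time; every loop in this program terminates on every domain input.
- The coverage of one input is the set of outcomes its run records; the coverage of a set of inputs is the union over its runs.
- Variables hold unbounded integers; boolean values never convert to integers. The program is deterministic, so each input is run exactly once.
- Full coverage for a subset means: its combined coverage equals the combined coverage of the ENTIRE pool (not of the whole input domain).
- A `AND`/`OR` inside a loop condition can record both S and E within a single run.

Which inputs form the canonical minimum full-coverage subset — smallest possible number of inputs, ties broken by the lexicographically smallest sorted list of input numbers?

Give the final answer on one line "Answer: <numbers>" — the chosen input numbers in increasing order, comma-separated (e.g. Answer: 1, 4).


input #1 (a=6, t=4): events B1->T, B3->S, B2->F, B4->F, B5->F, B7->T, B8->T, B9->T; covers B1=T, B2=F, B3=S, B4=F, B5=F, B7=T, B8=T, B9=T
input #2 (a=5, t=11): events B1->F, B3->S, B2->F, B4->F, B5->F, B7->F, B9->T; covers B1=F, B2=F, B3=S, B4=F, B5=F, B7=F, B9=T
input #3 (a=7, t=0): events B1->F, B3->E, B2->T, B3->E, B2->T, B3->S, B2->F, B4->T, B5->T, B6->F, B9->F; covers B1=F, B2=T, B2=F, B3=S, B3=E, B4=T, B5=T, B6=F, B9=F
input #4 (a=3, t=13): events B1->T, B3->S, B2->F, B4->T, B5->F, B7->F, B9->T; covers B1=T, B2=F, B3=S, B4=T, B5=F, B7=F, B9=T
input #5 (a=5, t=0): events B1->F, B3->E, B2->T, B3->E, B2->F, B4->T, B5->T, B6->F, B9->F; covers B1=F, B2=T, B2=F, B3=E, B4=T, B5=T, B6=F, B9=F
input #6 (a=6, t=5): events B1->T, B3->S, B2->F, B4->F, B5->F, B7->F, B9->T; covers B1=T, B2=F, B3=S, B4=F, B5=F, B7=F, B9=T
input #7 (a=8, t=6): events B1->F, B3->E, B2->T, B3->S, B2->F, B4->T, B5->F, B7->T, B8->T, B9->T; covers B1=F, B2=T, B2=F, B3=S, B3=E, B4=T, B5=F, B7=T, B8=T, B9=T
input #8 (a=6, t=1): events B1->T, B3->S, B2->F, B4->F, B5->F, B7->F, B9->F; covers B1=T, B2=F, B3=S, B4=F, B5=F, B7=F, B9=F
pool-wide coverage (16 outcomes): B1=T, B1=F, B2=T, B2=F, B3=S, B3=E, B4=T, B4=F, B5=T, B5=F, B6=F, B7=T, B7=F, B8=T, B9=T, B9=F
size 1 is not enough: best union over all size-1 subsets is 10/16
size 2 is not enough: best union over all size-2 subsets is 15/16
inputs {1, 2, 3} (size 3) cover everything; no size-3 subset with a lexicographically smaller index list covers all 16
Answer: 1, 2, 3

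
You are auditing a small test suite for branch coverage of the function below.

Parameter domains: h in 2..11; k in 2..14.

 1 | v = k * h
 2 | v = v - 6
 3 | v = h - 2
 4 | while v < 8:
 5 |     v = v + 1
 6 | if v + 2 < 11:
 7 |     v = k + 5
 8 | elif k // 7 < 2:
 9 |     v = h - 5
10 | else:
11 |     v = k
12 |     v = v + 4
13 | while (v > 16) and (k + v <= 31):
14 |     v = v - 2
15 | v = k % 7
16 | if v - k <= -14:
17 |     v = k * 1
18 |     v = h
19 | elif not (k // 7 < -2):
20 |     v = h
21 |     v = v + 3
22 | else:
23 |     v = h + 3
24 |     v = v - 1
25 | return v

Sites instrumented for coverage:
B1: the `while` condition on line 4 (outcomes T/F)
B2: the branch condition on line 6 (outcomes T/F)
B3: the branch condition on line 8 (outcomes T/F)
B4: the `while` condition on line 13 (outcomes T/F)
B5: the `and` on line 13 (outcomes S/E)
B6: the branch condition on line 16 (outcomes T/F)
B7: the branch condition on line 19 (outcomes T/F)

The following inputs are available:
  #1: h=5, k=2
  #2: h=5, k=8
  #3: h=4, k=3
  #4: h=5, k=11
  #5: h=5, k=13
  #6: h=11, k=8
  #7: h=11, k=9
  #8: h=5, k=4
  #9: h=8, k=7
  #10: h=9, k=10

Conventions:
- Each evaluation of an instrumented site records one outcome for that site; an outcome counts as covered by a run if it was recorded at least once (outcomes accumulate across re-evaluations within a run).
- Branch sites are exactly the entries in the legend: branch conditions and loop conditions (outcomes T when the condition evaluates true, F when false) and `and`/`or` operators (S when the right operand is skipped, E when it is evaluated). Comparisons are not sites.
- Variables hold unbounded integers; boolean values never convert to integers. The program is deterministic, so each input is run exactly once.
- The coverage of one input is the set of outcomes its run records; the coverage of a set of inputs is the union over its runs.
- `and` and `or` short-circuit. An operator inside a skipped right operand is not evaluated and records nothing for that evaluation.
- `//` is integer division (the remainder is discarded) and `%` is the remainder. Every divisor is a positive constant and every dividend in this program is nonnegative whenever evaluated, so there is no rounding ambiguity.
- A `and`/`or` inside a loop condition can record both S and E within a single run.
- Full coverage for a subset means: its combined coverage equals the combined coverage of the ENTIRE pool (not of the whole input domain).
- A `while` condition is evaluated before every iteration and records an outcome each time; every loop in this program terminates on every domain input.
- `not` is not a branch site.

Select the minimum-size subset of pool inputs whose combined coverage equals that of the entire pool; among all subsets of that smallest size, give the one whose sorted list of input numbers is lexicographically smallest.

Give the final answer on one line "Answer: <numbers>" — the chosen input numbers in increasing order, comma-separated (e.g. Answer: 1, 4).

run #1 (h=5, k=2) runs B1->T, B1->T, B1->T, B1->T, B1->T, B1->F, B2->T, B5->S, B4->F, B6->F, B7->T; records B1=T, B1=F, B2=T, B4=F, B5=S, B6=F, B7=T
run #2 (h=5, k=8) runs B1->T, B1->T, B1->T, B1->T, B1->T, B1->F, B2->T, B5->S, B4->F, B6->F, B7->T; records B1=T, B1=F, B2=T, B4=F, B5=S, B6=F, B7=T
run #3 (h=4, k=3) runs B1->T, B1->T, B1->T, B1->T, B1->T, B1->T, B1->F, B2->T, B5->S, B4->F, B6->F, B7->T; records B1=T, B1=F, B2=T, B4=F, B5=S, B6=F, B7=T
run #4 (h=5, k=11) runs B1->T, B1->T, B1->T, B1->T, B1->T, B1->F, B2->T, B5->S, B4->F, B6->F, B7->T; records B1=T, B1=F, B2=T, B4=F, B5=S, B6=F, B7=T
run #5 (h=5, k=13) runs B1->T, B1->T, B1->T, B1->T, B1->T, B1->F, B2->T, B5->E, B4->T, B5->S, B4->F, B6->F, B7->T; records B1=T, B1=F, B2=T, B4=T, B4=F, B5=S, B5=E, B6=F, B7=T
run #6 (h=11, k=8) runs B1->F, B2->F, B3->T, B5->S, B4->F, B6->F, B7->T; records B1=F, B2=F, B3=T, B4=F, B5=S, B6=F, B7=T
run #7 (h=11, k=9) runs B1->F, B2->F, B3->T, B5->S, B4->F, B6->F, B7->T; records B1=F, B2=F, B3=T, B4=F, B5=S, B6=F, B7=T
run #8 (h=5, k=4) runs B1->T, B1->T, B1->T, B1->T, B1->T, B1->F, B2->T, B5->S, B4->F, B6->F, B7->T; records B1=T, B1=F, B2=T, B4=F, B5=S, B6=F, B7=T
run #9 (h=8, k=7) runs B1->T, B1->T, B1->F, B2->T, B5->S, B4->F, B6->F, B7->T; records B1=T, B1=F, B2=T, B4=F, B5=S, B6=F, B7=T
run #10 (h=9, k=10) runs B1->T, B1->F, B2->T, B5->S, B4->F, B6->F, B7->T; records B1=T, B1=F, B2=T, B4=F, B5=S, B6=F, B7=T
pool-wide coverage (11 outcomes): B1=T, B1=F, B2=T, B2=F, B3=T, B4=T, B4=F, B5=S, B5=E, B6=F, B7=T
size 1 is not enough: best union over all size-1 subsets is 9/11
inputs {5, 6} (size 2) cover everything; no size-2 subset with a lexicographically smaller index list covers all 11

Answer: 5, 6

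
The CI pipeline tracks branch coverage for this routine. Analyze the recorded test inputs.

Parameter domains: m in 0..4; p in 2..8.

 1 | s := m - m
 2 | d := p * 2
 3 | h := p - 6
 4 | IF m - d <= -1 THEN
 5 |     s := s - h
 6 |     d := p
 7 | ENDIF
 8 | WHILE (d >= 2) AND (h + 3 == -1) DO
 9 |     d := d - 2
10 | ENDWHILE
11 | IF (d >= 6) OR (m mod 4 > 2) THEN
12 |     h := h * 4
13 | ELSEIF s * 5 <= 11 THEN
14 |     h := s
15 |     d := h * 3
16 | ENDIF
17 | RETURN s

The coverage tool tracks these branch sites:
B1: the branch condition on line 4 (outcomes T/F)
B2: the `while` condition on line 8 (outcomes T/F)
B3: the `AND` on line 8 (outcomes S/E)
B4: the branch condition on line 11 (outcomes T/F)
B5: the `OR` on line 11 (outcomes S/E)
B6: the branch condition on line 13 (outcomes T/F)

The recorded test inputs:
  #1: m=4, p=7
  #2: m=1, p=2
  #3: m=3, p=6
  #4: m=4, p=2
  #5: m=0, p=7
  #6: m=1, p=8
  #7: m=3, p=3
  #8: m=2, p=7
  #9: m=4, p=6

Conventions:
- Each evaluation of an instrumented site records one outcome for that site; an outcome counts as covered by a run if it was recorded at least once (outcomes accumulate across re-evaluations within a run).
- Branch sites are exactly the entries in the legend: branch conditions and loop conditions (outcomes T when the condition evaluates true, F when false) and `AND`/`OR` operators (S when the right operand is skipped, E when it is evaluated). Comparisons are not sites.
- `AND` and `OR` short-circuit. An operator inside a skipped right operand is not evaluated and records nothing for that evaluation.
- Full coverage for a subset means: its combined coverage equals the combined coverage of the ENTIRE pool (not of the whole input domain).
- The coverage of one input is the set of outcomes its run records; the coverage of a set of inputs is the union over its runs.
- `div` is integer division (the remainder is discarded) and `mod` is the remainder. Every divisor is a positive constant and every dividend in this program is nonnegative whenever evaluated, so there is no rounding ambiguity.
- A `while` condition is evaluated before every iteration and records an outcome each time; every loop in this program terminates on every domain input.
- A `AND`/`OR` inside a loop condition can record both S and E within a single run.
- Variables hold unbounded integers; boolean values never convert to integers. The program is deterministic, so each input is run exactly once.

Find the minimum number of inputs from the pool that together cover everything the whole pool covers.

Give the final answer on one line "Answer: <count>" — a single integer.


input #1, m=4, p=7: outcomes B1=T, B2=F, B3=E, B4=T, B5=S
input #2, m=1, p=2: outcomes B1=T, B2=T, B2=F, B3=S, B3=E, B4=F, B5=E, B6=F
input #3, m=3, p=6: outcomes B1=T, B2=F, B3=E, B4=T, B5=S
input #4, m=4, p=2: outcomes B1=F, B2=T, B2=F, B3=S, B3=E, B4=F, B5=E, B6=T
input #5, m=0, p=7: outcomes B1=T, B2=F, B3=E, B4=T, B5=S
input #6, m=1, p=8: outcomes B1=T, B2=F, B3=E, B4=T, B5=S
input #7, m=3, p=3: outcomes B1=T, B2=F, B3=E, B4=T, B5=E
input #8, m=2, p=7: outcomes B1=T, B2=F, B3=E, B4=T, B5=S
input #9, m=4, p=6: outcomes B1=T, B2=F, B3=E, B4=T, B5=S
union over all inputs: B1=T, B1=F, B2=T, B2=F, B3=S, B3=E, B4=T, B4=F, B5=S, B5=E, B6=T, B6=F (12 outcomes)
size 1 is not enough: best union over all size-1 subsets is 8/12
size 2 is not enough: best union over all size-2 subsets is 11/12
size 3: inputs {1, 2, 4} cover all 12 outcomes, and no lexicographically smaller subset of this size does
Answer: 3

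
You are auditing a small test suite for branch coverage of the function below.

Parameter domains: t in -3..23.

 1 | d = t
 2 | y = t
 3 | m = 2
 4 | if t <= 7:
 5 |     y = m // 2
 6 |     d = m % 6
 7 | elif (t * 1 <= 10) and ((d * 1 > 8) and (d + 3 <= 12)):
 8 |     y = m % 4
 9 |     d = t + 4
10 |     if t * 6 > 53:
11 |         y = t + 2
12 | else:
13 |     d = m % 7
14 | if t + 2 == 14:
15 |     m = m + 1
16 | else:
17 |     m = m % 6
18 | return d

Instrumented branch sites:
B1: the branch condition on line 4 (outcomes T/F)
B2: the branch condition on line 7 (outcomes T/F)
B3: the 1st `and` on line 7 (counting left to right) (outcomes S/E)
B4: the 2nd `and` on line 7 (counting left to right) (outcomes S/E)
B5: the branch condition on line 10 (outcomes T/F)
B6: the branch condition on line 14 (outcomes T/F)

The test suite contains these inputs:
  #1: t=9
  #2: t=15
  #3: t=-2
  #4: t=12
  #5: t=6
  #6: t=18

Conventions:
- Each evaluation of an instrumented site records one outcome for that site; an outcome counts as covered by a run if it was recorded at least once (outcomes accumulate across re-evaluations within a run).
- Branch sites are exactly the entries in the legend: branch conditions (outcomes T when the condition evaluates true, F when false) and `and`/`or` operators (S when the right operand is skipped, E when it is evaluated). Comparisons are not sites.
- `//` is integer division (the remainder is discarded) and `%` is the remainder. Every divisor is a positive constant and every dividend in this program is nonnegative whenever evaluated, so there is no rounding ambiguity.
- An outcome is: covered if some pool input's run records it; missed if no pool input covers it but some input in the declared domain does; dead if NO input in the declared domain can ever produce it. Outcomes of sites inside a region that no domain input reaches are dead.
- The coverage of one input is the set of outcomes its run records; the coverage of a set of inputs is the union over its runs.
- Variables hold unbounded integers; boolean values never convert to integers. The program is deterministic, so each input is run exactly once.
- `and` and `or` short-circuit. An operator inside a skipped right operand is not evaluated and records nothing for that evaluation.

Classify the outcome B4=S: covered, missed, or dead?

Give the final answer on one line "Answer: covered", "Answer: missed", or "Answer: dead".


no pool input records B4=S
but domain input (t=8) does record it -> reachable, so missed
Answer: missed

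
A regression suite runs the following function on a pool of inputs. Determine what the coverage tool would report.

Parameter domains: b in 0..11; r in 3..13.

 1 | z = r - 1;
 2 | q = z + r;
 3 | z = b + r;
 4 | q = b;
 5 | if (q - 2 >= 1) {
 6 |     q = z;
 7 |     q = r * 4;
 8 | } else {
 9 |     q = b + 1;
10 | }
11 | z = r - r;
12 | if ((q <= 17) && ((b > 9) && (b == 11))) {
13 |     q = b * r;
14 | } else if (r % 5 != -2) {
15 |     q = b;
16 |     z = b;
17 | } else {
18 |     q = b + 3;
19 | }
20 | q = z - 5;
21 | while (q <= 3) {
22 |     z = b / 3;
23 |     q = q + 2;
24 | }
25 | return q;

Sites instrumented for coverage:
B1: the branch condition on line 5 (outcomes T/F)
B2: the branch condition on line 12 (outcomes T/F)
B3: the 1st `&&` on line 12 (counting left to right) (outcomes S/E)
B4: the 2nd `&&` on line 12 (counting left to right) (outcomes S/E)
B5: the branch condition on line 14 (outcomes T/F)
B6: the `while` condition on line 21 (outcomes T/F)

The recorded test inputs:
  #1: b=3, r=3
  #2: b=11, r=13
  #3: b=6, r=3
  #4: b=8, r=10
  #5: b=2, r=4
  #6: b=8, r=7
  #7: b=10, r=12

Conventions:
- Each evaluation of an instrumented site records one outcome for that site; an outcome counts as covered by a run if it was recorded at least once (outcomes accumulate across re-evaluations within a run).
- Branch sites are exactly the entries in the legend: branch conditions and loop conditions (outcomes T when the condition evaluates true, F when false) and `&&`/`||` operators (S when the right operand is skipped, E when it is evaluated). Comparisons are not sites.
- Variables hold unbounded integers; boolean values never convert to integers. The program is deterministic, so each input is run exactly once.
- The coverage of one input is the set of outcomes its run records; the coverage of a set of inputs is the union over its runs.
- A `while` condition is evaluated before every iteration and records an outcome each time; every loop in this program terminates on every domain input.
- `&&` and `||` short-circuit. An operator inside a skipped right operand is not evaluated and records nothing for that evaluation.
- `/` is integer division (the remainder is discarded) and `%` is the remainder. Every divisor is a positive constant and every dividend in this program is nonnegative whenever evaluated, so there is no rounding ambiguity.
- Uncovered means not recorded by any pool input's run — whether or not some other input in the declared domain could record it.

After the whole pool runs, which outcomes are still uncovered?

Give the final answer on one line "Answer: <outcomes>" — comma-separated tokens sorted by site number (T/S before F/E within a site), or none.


run #1 (b=3, r=3) records B1=T, B2=F, B3=E, B4=S, B5=T, B6=T, B6=F
run #2 (b=11, r=13) records B1=T, B2=F, B3=S, B5=T, B6=F
run #3 (b=6, r=3) records B1=T, B2=F, B3=E, B4=S, B5=T, B6=T, B6=F
run #4 (b=8, r=10) records B1=T, B2=F, B3=S, B5=T, B6=T, B6=F
run #5 (b=2, r=4) records B1=F, B2=F, B3=E, B4=S, B5=T, B6=T, B6=F
run #6 (b=8, r=7) records B1=T, B2=F, B3=S, B5=T, B6=T, B6=F
run #7 (b=10, r=12) records B1=T, B2=F, B3=S, B5=T, B6=F
union over the pool: B1=T, B1=F, B2=F, B3=S, B3=E, B4=S, B5=T, B6=T, B6=F
uncovered (3 of 12): B2=T, B4=E, B5=F
Answer: B2=T, B4=E, B5=F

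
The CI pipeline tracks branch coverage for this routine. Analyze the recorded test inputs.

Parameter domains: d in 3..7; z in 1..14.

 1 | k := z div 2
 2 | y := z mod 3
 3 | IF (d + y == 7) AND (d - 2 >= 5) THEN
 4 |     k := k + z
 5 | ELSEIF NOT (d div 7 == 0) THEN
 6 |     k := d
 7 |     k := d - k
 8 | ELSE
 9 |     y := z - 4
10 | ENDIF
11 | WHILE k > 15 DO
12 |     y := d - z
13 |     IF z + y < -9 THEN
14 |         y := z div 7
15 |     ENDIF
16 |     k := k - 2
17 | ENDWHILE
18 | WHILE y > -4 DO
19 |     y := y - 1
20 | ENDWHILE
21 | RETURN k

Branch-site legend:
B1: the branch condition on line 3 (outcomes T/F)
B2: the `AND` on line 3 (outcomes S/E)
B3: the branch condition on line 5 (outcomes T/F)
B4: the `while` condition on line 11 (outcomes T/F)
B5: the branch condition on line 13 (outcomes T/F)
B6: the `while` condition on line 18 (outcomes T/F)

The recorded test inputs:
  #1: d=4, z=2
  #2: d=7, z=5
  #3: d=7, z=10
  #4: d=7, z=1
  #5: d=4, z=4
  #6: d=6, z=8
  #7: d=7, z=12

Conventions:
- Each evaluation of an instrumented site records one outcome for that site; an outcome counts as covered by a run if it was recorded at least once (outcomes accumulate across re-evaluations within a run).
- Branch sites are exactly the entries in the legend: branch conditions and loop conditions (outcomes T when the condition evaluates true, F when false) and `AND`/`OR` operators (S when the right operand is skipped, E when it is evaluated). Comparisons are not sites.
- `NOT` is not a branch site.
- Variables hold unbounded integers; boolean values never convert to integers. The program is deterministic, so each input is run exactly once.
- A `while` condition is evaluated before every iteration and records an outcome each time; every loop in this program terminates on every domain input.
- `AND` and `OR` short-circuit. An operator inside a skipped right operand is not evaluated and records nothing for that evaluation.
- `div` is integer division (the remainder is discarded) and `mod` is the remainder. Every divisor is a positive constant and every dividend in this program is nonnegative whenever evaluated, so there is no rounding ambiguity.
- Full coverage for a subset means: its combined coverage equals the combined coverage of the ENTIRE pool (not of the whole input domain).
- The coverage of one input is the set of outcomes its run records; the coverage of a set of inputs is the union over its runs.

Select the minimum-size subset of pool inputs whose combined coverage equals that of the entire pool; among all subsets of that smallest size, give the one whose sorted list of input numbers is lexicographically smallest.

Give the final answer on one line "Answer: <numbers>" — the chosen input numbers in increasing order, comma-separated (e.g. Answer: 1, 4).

run #1 (d=4, z=2) records B1=F, B2=S, B3=F, B4=F, B6=T, B6=F
run #2 (d=7, z=5) records B1=F, B2=S, B3=T, B4=F, B6=T, B6=F
run #3 (d=7, z=10) records B1=F, B2=S, B3=T, B4=F, B6=T, B6=F
run #4 (d=7, z=1) records B1=F, B2=S, B3=T, B4=F, B6=T, B6=F
run #5 (d=4, z=4) records B1=F, B2=S, B3=F, B4=F, B6=T, B6=F
run #6 (d=6, z=8) records B1=F, B2=S, B3=F, B4=F, B6=T, B6=F
run #7 (d=7, z=12) records B1=T, B2=E, B4=T, B4=F, B5=F, B6=F
the full pool covers 11 outcomes: B1=T, B1=F, B2=S, B2=E, B3=T, B3=F, B4=T, B4=F, B5=F, B6=T, B6=F
every size-1 subset falls short of the 11 outcomes (best: 6/11)
every size-2 subset falls short of the 11 outcomes (best: 10/11)
the canonical winner is {1, 2, 7}: size 3, full 11-outcome coverage, earliest index list among size-3 covers

Answer: 1, 2, 7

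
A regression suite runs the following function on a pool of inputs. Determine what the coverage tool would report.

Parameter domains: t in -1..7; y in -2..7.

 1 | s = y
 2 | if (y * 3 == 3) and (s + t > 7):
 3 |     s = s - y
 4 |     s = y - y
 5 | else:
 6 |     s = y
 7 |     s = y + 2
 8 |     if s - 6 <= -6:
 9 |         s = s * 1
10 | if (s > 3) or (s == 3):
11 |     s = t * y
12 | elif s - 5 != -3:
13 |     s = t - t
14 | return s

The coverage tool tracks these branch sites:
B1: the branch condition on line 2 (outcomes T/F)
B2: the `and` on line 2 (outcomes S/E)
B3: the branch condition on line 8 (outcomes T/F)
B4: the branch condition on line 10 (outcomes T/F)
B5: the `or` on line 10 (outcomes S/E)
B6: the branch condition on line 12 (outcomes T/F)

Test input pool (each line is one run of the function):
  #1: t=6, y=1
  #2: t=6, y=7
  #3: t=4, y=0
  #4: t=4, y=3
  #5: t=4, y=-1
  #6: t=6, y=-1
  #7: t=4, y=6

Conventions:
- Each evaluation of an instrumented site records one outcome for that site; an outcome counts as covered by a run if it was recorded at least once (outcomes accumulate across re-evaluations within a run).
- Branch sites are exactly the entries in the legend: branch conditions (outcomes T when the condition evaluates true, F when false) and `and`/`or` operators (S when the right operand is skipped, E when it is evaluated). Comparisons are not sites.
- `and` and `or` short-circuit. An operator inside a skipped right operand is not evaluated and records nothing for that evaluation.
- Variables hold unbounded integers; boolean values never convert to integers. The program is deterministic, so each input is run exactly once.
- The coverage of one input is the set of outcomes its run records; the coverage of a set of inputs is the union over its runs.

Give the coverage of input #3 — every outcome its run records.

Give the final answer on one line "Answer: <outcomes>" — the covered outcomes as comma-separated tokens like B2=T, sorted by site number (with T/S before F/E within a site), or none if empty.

Event log for input #3 (t=4, y=0):
  B2->S, B1->F, B3->F, B5->E, B4->F, B6->F
deduplicating events, the covered set is: B1=F, B2=S, B3=F, B4=F, B5=E, B6=F

Answer: B1=F, B2=S, B3=F, B4=F, B5=E, B6=F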